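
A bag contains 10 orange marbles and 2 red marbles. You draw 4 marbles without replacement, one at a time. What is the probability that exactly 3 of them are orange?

16/33

One ordering (orange drawn first) has probability 10/12 × 9/11 × 8/10 × 2/9 = 1440/11880 = 4/33.
There are C(4,3) = 4 such orderings, each equally likely, so P = 4 × 4/33 = 16/33.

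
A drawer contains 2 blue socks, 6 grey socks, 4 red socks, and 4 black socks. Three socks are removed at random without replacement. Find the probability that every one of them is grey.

P = 6/16 × 5/15 × 4/14 = 120/3360 = 1/28.

1/28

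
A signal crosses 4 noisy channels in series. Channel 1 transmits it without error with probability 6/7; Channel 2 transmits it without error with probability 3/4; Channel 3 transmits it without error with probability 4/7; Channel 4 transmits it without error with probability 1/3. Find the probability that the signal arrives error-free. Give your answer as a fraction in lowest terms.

The events are sequential, so multiply the conditional probabilities:
P = 6/7 × 3/4 × 4/7 × 1/3 = 72/588 = 6/49.

6/49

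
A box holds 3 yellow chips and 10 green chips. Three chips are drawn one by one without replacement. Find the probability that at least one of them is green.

P(no green) = 3/13 × 2/12 × 1/11 = 6/1716 = 1/286.
P(at least one) = 1 − 1/286 = 285/286.

285/286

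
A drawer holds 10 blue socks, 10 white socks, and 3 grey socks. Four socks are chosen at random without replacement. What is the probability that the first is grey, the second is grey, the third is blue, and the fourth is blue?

Each draw changes the counts, so multiply the conditional probabilities along the sequence:
P = 3/23 × 2/22 × 10/21 × 9/20 = 540/212520 = 9/3542.

9/3542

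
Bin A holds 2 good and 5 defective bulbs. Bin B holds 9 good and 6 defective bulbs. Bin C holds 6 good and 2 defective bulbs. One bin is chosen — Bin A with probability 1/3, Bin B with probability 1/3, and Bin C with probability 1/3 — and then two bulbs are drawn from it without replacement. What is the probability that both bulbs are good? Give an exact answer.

389/1260

From Bin A: P(both good) = (2/7)(1/6) = 1/21.
From Bin B: P(both good) = (9/15)(8/14) = 12/35.
From Bin C: P(both good) = (6/8)(5/7) = 15/28.
Total probability = (1/3)(1/21) + (1/3)(12/35) + (1/3)(15/28) = 389/1260.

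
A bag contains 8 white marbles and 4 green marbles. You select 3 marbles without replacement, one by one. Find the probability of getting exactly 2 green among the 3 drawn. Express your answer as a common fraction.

One ordering (green drawn first) has probability 4/12 × 3/11 × 8/10 = 96/1320 = 4/55.
There are C(3,2) = 3 such orderings, each equally likely, so P = 3 × 4/55 = 12/55.

12/55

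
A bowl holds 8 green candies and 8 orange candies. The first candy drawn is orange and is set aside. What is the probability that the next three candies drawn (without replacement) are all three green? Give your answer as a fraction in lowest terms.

8/65

After the first draw, 8 of the remaining 15 candies are green.
P = 8/15 × 7/14 × 6/13 = 336/2730 = 8/65.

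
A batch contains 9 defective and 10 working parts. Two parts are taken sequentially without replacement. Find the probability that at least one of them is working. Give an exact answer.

P(no working) = 9/19 × 8/18 = 72/342 = 4/19.
P(at least one) = 1 − 4/19 = 15/19.

15/19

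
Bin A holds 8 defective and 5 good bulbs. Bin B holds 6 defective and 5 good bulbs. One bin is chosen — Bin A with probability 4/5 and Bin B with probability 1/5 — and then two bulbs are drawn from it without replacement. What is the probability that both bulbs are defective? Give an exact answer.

From Bin A: P(both defective) = (8/13)(7/12) = 14/39.
From Bin B: P(both defective) = (6/11)(5/10) = 3/11.
Total probability = (4/5)(14/39) + (1/5)(3/11) = 733/2145.

733/2145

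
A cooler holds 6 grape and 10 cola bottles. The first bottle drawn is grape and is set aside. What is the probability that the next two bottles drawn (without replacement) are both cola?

3/7

After the first draw, 10 of the remaining 15 bottles are cola.
P = 10/15 × 9/14 = 90/210 = 3/7.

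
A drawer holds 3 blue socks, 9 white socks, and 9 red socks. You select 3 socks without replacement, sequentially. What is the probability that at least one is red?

P(no red) = 12/21 × 11/20 × 10/19 = 1320/7980 = 22/133.
P(at least one) = 1 − 22/133 = 111/133.

111/133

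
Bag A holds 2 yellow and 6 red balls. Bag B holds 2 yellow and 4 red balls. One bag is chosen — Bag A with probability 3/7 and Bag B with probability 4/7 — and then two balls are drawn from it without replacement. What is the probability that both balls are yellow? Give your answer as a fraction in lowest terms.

From Bag A: P(both yellow) = (2/8)(1/7) = 1/28.
From Bag B: P(both yellow) = (2/6)(1/5) = 1/15.
Total probability = (3/7)(1/28) + (4/7)(1/15) = 157/2940.

157/2940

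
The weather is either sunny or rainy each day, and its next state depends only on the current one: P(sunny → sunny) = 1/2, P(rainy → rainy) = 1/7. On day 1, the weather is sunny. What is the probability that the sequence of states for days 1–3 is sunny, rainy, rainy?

Day 1 is given. For each transition, use the conditional probability from the current state:
P(rainy | sunny) = 1/2; P(rainy | rainy) = 1/7.
P = 1/2 × 1/7 = 1/14.

1/14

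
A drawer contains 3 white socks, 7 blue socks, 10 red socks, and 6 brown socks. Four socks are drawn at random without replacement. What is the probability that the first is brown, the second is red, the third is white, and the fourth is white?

Multiply the probability of each draw given the previous ones:
P = 6/26 × 10/25 × 3/24 × 2/23 = 360/358800 = 3/2990.

3/2990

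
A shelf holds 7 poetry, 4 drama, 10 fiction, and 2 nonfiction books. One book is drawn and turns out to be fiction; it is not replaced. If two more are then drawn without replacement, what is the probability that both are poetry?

1/11

With the first book removed, 7 poetry remain out of 22.
P = 7/22 × 6/21 = 42/462 = 1/11.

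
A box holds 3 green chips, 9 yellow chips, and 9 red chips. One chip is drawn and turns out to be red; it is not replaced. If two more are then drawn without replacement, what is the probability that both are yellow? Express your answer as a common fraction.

18/95

After the first draw, 9 of the remaining 20 chips are yellow.
P = 9/20 × 8/19 = 72/380 = 18/95.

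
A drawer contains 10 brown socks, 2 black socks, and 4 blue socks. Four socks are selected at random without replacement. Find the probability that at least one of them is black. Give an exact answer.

P(no black) = 14/16 × 13/15 × 12/14 × 11/13 = 24024/43680 = 11/20.
P(at least one) = 1 − 11/20 = 9/20.

9/20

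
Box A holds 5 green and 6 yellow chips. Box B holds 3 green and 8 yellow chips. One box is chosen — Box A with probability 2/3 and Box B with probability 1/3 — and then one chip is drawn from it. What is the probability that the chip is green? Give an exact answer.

13/33

From Box A: P(green) = 5/11.
From Box B: P(green) = 3/11.
Total probability = (2/3)(5/11) + (1/3)(3/11) = 13/33.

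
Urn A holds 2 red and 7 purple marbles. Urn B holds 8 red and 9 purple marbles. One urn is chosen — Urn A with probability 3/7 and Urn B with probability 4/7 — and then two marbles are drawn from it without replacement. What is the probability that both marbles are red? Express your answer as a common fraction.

From Urn A: P(both red) = (2/9)(1/8) = 1/36.
From Urn B: P(both red) = (8/17)(7/16) = 7/34.
Total probability = (3/7)(1/36) + (4/7)(7/34) = 185/1428.

185/1428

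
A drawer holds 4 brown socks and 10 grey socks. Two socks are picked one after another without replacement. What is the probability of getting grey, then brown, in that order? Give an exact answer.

20/91

Each draw changes the counts, so multiply the conditional probabilities along the sequence:
P = 10/14 × 4/13 = 40/182 = 20/91.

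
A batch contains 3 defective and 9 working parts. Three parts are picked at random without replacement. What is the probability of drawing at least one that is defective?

34/55

P(no defective) = 9/12 × 8/11 × 7/10 = 504/1320 = 21/55.
P(at least one) = 1 − 21/55 = 34/55.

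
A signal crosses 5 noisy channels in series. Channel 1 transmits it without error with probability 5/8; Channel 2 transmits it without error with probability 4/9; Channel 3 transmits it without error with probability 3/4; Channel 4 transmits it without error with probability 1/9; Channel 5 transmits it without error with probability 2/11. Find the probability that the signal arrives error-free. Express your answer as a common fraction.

Each stage is reached only if all earlier stages succeed, so
P = 5/8 × 4/9 × 3/4 × 1/9 × 2/11 = 120/28512 = 5/1188.

5/1188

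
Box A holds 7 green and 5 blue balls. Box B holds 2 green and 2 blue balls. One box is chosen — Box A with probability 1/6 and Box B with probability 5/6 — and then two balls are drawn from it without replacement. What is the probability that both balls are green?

From Box A: P(both green) = (7/12)(6/11) = 7/22.
From Box B: P(both green) = (2/4)(1/3) = 1/6.
Total probability = (1/6)(7/22) + (5/6)(1/6) = 19/99.

19/99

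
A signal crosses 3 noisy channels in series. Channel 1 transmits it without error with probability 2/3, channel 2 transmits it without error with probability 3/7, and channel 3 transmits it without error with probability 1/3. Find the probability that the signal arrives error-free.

2/21

Multiplying along the chain,
P = 2/3 × 3/7 × 1/3 = 6/63 = 2/21.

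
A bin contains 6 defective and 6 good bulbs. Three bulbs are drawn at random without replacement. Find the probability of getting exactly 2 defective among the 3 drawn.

9/22

One ordering (defective drawn first) has probability 6/12 × 5/11 × 6/10 = 180/1320 = 3/22.
There are C(3,2) = 3 such orderings, each equally likely, so P = 3 × 3/22 = 9/22.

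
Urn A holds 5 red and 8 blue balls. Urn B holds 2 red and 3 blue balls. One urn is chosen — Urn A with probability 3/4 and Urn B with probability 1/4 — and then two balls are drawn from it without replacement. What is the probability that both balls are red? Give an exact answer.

63/520

From Urn A: P(both red) = (5/13)(4/12) = 5/39.
From Urn B: P(both red) = (2/5)(1/4) = 1/10.
Total probability = (3/4)(5/39) + (1/4)(1/10) = 63/520.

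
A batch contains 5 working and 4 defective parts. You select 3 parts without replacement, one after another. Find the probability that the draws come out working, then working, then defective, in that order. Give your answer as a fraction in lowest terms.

10/63

Chain rule:
P = 5/9 × 4/8 × 4/7 = 80/504 = 10/63.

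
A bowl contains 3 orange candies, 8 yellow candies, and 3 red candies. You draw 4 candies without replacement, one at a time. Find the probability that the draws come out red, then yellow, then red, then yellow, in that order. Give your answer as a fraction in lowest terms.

Multiply the probability of each draw given the previous ones:
P = 3/14 × 8/13 × 2/12 × 7/11 = 336/24024 = 2/143.

2/143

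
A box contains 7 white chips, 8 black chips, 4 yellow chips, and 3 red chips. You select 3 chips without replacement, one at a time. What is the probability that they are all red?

1/1540

P = 3/22 × 2/21 × 1/20 = 6/9240 = 1/1540.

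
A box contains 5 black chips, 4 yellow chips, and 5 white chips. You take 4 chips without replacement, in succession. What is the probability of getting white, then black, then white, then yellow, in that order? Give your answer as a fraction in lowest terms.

50/3003

Chain rule:
P = 5/14 × 5/13 × 4/12 × 4/11 = 400/24024 = 50/3003.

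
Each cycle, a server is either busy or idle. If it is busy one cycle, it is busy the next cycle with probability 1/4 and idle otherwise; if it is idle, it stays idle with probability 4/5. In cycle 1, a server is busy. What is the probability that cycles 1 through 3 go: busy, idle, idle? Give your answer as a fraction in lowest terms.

3/5

Cycle 1 is given. For each transition, use the conditional probability from the current state:
P(idle | busy) = 3/4; P(idle | idle) = 4/5.
P = 3/4 × 4/5 = 12/20 = 3/5.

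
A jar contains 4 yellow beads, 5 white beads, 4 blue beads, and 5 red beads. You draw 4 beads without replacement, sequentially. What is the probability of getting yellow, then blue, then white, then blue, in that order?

Chain rule:
P = 4/18 × 4/17 × 5/16 × 3/15 = 240/73440 = 1/306.

1/306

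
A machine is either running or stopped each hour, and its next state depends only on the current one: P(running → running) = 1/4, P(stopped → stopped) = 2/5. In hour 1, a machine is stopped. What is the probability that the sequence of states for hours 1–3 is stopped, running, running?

Hour 1 is given. For each transition, use the conditional probability from the current state:
P(running | stopped) = 3/5; P(running | running) = 1/4.
P = 3/5 × 1/4 = 3/20.

3/20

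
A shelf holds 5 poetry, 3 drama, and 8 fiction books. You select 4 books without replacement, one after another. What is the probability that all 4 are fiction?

P(all fiction) = 8/16 × 7/15 × 6/14 × 5/13 = 1680/43680 = 1/26.

1/26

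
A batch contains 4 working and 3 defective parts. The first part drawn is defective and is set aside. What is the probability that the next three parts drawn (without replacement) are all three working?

After the first draw, 4 of the remaining 6 parts are working.
P = 4/6 × 3/5 × 2/4 = 24/120 = 1/5.

1/5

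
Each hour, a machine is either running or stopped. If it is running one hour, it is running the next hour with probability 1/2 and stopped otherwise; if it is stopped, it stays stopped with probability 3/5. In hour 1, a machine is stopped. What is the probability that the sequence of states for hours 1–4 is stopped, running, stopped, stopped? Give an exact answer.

3/25

Hour 1 is given. For each transition, use the conditional probability from the current state:
P(running | stopped) = 2/5; P(stopped | running) = 1/2; P(stopped | stopped) = 3/5.
P = 2/5 × 1/2 × 3/5 = 6/50 = 3/25.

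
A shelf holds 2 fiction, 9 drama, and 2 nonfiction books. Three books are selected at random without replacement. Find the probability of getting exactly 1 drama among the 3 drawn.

One ordering (drama drawn first) has probability 9/13 × 4/12 × 3/11 = 108/1716 = 9/143.
There are C(3,1) = 3 such orderings, each equally likely, so P = 3 × 9/143 = 27/143.

27/143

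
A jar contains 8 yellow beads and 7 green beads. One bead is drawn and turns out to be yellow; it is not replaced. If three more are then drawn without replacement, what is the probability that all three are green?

5/52

After the first draw, 7 of the remaining 14 beads are green.
P = 7/14 × 6/13 × 5/12 = 210/2184 = 5/52.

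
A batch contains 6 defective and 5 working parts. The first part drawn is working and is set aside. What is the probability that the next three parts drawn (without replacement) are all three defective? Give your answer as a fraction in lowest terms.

With the first part removed, 6 defective remain out of 10.
P = 6/10 × 5/9 × 4/8 = 120/720 = 1/6.

1/6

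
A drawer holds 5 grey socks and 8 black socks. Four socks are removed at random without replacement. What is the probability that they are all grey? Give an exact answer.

1/143

P(all grey) = 5/13 × 4/12 × 3/11 × 2/10 = 120/17160 = 1/143.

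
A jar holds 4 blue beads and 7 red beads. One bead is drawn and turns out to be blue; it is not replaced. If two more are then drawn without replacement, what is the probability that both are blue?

1/15

After the first draw, 3 of the remaining 10 beads are blue.
P = 3/10 × 2/9 = 6/90 = 1/15.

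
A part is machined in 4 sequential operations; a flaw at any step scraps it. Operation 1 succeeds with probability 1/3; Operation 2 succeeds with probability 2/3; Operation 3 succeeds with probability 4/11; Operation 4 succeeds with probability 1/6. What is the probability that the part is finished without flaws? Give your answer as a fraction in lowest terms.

Multiplying along the chain,
P = 1/3 × 2/3 × 4/11 × 1/6 = 8/594 = 4/297.

4/297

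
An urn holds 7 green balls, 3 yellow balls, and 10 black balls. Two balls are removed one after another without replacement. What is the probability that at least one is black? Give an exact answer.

P(no black) = 10/20 × 9/19 = 90/380 = 9/38.
P(at least one) = 1 − 9/38 = 29/38.

29/38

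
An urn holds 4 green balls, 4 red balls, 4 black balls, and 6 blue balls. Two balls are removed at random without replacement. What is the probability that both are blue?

P(all blue) = 6/18 × 5/17 = 30/306 = 5/51.

5/51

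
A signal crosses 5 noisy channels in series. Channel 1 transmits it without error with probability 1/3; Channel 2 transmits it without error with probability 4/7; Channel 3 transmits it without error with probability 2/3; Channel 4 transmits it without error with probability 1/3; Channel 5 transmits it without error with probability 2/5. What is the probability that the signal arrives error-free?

Each stage is reached only if all earlier stages succeed, so
P = 1/3 × 4/7 × 2/3 × 1/3 × 2/5 = 16/945.

16/945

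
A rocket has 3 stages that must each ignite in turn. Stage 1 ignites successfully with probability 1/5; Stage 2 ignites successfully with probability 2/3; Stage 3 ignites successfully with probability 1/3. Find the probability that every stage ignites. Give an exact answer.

The events are sequential, so multiply the conditional probabilities:
P = 1/5 × 2/3 × 1/3 = 2/45.

2/45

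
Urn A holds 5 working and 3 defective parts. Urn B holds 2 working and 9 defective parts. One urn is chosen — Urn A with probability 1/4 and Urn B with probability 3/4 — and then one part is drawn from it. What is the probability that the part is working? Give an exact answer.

103/352

From Urn A: P(working) = 5/8.
From Urn B: P(working) = 2/11.
Total probability = (1/4)(5/8) + (3/4)(2/11) = 103/352.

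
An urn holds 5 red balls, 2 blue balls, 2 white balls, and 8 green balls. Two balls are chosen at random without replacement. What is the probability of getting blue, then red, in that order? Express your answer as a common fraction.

5/136

Chain rule:
P = 2/17 × 5/16 = 10/272 = 5/136.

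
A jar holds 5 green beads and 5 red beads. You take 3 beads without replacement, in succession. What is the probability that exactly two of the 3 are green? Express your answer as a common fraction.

One ordering (green drawn first) has probability 5/10 × 4/9 × 5/8 = 100/720 = 5/36.
There are C(3,2) = 3 such orderings, each equally likely, so P = 3 × 5/36 = 5/12.

5/12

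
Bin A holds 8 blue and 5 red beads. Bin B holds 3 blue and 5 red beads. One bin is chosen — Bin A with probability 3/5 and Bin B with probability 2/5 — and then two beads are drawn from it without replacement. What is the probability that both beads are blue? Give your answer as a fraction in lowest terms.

From Bin A: P(both blue) = (8/13)(7/12) = 14/39.
From Bin B: P(both blue) = (3/8)(2/7) = 3/28.
Total probability = (3/5)(14/39) + (2/5)(3/28) = 47/182.

47/182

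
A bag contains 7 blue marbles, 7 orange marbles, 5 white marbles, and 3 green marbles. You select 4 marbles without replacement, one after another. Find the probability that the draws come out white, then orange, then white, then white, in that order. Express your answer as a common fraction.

1/418

Each draw changes the counts, so multiply the conditional probabilities along the sequence:
P = 5/22 × 7/21 × 4/20 × 3/19 = 420/175560 = 1/418.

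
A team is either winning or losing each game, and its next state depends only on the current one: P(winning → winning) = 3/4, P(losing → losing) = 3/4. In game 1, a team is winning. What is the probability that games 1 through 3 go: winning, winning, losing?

Game 1 is given. For each transition, use the conditional probability from the current state:
P(winning | winning) = 3/4; P(losing | winning) = 1/4.
P = 3/4 × 1/4 = 3/16.

3/16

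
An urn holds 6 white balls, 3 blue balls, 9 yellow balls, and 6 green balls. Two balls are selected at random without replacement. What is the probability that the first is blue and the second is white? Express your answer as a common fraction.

Each draw changes the counts, so multiply the conditional probabilities along the sequence:
P = 3/24 × 6/23 = 18/552 = 3/92.

3/92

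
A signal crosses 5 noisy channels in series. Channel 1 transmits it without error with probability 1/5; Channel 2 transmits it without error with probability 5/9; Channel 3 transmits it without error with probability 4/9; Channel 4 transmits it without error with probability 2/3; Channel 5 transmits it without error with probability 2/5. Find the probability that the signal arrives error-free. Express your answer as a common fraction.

Multiplying along the chain,
P = 1/5 × 5/9 × 4/9 × 2/3 × 2/5 = 80/6075 = 16/1215.

16/1215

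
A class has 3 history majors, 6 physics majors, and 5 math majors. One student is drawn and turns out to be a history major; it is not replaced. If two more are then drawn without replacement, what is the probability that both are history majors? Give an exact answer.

1/78

After the first draw, 2 of the remaining 13 students are history majors.
P = 2/13 × 1/12 = 2/156 = 1/78.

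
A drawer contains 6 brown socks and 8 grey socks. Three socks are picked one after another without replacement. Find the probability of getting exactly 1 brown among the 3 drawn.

One ordering (brown drawn first) has probability 6/14 × 8/13 × 7/12 = 336/2184 = 2/13.
There are C(3,1) = 3 such orderings, each equally likely, so P = 3 × 2/13 = 6/13.

6/13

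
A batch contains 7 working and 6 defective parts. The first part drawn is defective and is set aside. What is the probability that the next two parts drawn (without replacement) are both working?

With the first part removed, 7 working remain out of 12.
P = 7/12 × 6/11 = 42/132 = 7/22.

7/22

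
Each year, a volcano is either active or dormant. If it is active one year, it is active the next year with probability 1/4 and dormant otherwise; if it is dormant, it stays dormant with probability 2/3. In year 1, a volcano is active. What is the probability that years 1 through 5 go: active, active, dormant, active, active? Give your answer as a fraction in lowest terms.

1/64

Year 1 is given. For each transition, use the conditional probability from the current state:
P(active | active) = 1/4; P(dormant | active) = 3/4; P(active | dormant) = 1/3; P(active | active) = 1/4.
P = 1/4 × 3/4 × 1/3 × 1/4 = 3/192 = 1/64.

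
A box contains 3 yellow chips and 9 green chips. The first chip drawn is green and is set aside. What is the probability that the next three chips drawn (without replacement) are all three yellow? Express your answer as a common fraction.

1/165

With the first chip removed, 3 yellow remain out of 11.
P = 3/11 × 2/10 × 1/9 = 6/990 = 1/165.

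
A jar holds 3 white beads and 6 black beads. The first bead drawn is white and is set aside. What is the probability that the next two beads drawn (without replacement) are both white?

With the first bead removed, 2 white remain out of 8.
P = 2/8 × 1/7 = 2/56 = 1/28.

1/28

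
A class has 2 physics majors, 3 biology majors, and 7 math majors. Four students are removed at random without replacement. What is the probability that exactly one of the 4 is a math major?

14/99

One ordering (a math major drawn first) has probability 7/12 × 5/11 × 4/10 × 3/9 = 420/11880 = 7/198.
There are C(4,1) = 4 such orderings, each equally likely, so P = 4 × 7/198 = 14/99.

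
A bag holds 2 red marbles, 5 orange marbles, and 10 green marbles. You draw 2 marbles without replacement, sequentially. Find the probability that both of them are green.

45/136

P(all green) = 10/17 × 9/16 = 90/272 = 45/136.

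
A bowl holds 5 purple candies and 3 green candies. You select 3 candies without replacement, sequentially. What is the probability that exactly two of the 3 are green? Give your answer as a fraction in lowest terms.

One ordering (green drawn first) has probability 3/8 × 2/7 × 5/6 = 30/336 = 5/56.
There are C(3,2) = 3 such orderings, each equally likely, so P = 3 × 5/56 = 15/56.

15/56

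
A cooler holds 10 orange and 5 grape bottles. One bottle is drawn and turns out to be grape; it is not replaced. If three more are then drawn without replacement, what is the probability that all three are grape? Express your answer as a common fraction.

With the first bottle removed, 4 grape remain out of 14.
P = 4/14 × 3/13 × 2/12 = 24/2184 = 1/91.

1/91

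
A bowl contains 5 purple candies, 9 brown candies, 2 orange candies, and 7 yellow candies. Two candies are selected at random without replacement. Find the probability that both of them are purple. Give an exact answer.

P(all purple) = 5/23 × 4/22 = 20/506 = 10/253.

10/253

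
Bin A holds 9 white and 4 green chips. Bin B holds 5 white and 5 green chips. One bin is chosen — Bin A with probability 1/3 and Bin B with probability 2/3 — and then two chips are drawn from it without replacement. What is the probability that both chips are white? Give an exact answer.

From Bin A: P(both white) = (9/13)(8/12) = 6/13.
From Bin B: P(both white) = (5/10)(4/9) = 2/9.
Total probability = (1/3)(6/13) + (2/3)(2/9) = 106/351.

106/351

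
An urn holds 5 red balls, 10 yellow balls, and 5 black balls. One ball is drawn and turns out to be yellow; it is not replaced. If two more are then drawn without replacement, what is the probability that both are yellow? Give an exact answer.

With the first ball removed, 9 yellow remain out of 19.
P = 9/19 × 8/18 = 72/342 = 4/19.

4/19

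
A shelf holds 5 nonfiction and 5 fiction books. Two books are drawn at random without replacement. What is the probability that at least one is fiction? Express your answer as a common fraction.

P(no fiction) = 5/10 × 4/9 = 20/90 = 2/9.
P(at least one) = 1 − 2/9 = 7/9.

7/9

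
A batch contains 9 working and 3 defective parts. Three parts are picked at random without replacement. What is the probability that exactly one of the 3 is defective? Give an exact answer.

One ordering (defective drawn first) has probability 3/12 × 9/11 × 8/10 = 216/1320 = 9/55.
There are C(3,1) = 3 such orderings, each equally likely, so P = 3 × 9/55 = 27/55.

27/55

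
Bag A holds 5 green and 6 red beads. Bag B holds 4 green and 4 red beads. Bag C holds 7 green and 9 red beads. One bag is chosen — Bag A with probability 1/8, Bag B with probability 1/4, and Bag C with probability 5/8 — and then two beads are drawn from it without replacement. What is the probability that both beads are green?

915/4928

From Bag A: P(both green) = (5/11)(4/10) = 2/11.
From Bag B: P(both green) = (4/8)(3/7) = 3/14.
From Bag C: P(both green) = (7/16)(6/15) = 7/40.
Total probability = (1/8)(2/11) + (1/4)(3/14) + (5/8)(7/40) = 915/4928.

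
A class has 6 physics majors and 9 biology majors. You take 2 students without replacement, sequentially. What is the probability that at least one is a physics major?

23/35

P(no physics majors) = 9/15 × 8/14 = 72/210 = 12/35.
P(at least one) = 1 − 12/35 = 23/35.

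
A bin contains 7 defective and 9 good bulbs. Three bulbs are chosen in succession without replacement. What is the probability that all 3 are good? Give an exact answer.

3/20

P(all good) = 9/16 × 8/15 × 7/14 = 504/3360 = 3/20.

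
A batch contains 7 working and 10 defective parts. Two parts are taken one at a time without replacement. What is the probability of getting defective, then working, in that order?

35/136

Each draw changes the counts, so multiply the conditional probabilities along the sequence:
P = 10/17 × 7/16 = 70/272 = 35/136.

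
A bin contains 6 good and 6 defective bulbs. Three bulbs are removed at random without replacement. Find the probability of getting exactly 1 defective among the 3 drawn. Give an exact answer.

One ordering (defective drawn first) has probability 6/12 × 6/11 × 5/10 = 180/1320 = 3/22.
There are C(3,1) = 3 such orderings, each equally likely, so P = 3 × 3/22 = 9/22.

9/22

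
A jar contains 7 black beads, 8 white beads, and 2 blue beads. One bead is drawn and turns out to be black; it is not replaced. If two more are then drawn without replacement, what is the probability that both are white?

7/30

After the first draw, 8 of the remaining 16 beads are white.
P = 8/16 × 7/15 = 56/240 = 7/30.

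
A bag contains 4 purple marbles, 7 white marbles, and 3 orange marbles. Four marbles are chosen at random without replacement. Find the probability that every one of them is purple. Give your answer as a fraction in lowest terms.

1/1001

P(every draw is purple) = 4/14 × 3/13 × 2/12 × 1/11 = 24/24024 = 1/1001.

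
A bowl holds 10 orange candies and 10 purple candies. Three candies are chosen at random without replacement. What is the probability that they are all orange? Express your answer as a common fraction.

2/19

P = 10/20 × 9/19 × 8/18 = 720/6840 = 2/19.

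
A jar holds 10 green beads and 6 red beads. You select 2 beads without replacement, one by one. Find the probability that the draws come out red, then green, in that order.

Each draw changes the counts, so multiply the conditional probabilities along the sequence:
P = 6/16 × 10/15 = 60/240 = 1/4.

1/4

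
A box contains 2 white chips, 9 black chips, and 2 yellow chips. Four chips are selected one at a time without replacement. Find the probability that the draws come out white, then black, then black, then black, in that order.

Each draw changes the counts, so multiply the conditional probabilities along the sequence:
P = 2/13 × 9/12 × 8/11 × 7/10 = 1008/17160 = 42/715.

42/715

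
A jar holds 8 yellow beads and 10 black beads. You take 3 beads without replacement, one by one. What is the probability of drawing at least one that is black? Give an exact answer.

P(no black) = 8/18 × 7/17 × 6/16 = 336/4896 = 7/102.
P(at least one) = 1 − 7/102 = 95/102.

95/102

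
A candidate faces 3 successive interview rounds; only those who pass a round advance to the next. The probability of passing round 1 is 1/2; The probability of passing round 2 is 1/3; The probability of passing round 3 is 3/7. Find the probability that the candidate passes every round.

1/14

Each stage is reached only if all earlier stages succeed, so
P = 1/2 × 1/3 × 3/7 = 3/42 = 1/14.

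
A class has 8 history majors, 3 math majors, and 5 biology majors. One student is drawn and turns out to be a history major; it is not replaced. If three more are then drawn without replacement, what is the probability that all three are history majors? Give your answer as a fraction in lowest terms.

After the first draw, 7 of the remaining 15 students are history majors.
P = 7/15 × 6/14 × 5/13 = 210/2730 = 1/13.

1/13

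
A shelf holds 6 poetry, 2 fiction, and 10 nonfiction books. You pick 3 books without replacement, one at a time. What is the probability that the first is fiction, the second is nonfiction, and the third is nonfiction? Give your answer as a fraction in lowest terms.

Each draw changes the counts, so multiply the conditional probabilities along the sequence:
P = 2/18 × 10/17 × 9/16 = 180/4896 = 5/136.

5/136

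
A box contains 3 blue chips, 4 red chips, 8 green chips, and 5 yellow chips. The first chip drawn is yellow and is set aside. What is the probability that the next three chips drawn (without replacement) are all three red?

After the first draw, 4 of the remaining 19 chips are red.
P = 4/19 × 3/18 × 2/17 = 24/5814 = 4/969.

4/969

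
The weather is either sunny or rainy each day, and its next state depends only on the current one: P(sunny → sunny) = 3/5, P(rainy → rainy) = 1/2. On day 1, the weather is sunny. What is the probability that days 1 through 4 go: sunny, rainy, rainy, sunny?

Day 1 is given. For each transition, use the conditional probability from the current state:
P(rainy | sunny) = 2/5; P(rainy | rainy) = 1/2; P(sunny | rainy) = 1/2.
P = 2/5 × 1/2 × 1/2 = 2/20 = 1/10.

1/10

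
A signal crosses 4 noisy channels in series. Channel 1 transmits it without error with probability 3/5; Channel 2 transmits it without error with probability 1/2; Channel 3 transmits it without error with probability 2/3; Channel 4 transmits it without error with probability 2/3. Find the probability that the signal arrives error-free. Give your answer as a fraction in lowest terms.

2/15

Multiplying along the chain,
P = 3/5 × 1/2 × 2/3 × 2/3 = 12/90 = 2/15.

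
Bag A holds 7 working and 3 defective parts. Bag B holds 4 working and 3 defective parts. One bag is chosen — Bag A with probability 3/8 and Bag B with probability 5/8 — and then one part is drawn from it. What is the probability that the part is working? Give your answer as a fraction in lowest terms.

From Bag A: P(working) = 7/10.
From Bag B: P(working) = 4/7.
Total probability = (3/8)(7/10) + (5/8)(4/7) = 347/560.

347/560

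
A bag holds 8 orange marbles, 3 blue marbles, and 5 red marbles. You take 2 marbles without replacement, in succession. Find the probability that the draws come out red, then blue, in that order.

Chain rule:
P = 5/16 × 3/15 = 15/240 = 1/16.

1/16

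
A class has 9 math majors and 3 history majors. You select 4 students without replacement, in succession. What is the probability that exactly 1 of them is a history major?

28/55

One ordering (a history major drawn first) has probability 3/12 × 9/11 × 8/10 × 7/9 = 1512/11880 = 7/55.
There are C(4,1) = 4 such orderings, each equally likely, so P = 4 × 7/55 = 28/55.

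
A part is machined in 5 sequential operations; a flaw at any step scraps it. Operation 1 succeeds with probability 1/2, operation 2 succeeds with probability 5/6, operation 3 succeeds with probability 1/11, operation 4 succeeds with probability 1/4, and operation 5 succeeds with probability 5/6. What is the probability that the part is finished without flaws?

Multiplying along the chain,
P = 1/2 × 5/6 × 1/11 × 1/4 × 5/6 = 25/3168.

25/3168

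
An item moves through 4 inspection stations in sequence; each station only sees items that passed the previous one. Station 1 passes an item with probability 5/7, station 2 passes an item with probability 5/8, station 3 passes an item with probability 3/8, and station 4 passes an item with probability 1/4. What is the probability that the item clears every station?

Each stage is reached only if all earlier stages succeed, so
P = 5/7 × 5/8 × 3/8 × 1/4 = 75/1792.

75/1792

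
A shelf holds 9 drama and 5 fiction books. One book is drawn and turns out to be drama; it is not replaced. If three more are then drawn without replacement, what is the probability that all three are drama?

After the first draw, 8 of the remaining 13 books are drama.
P = 8/13 × 7/12 × 6/11 = 336/1716 = 28/143.

28/143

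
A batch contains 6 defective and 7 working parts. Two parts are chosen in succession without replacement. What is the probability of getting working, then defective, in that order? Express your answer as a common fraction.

7/26

Multiply the probability of each draw given the previous ones:
P = 7/13 × 6/12 = 42/156 = 7/26.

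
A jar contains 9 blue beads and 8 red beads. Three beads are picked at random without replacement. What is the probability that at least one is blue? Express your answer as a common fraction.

78/85

P(no blue) = 8/17 × 7/16 × 6/15 = 336/4080 = 7/85.
P(at least one) = 1 − 7/85 = 78/85.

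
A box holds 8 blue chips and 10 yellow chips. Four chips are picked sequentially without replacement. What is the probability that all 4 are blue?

7/306

P(all blue) = 8/18 × 7/17 × 6/16 × 5/15 = 1680/73440 = 7/306.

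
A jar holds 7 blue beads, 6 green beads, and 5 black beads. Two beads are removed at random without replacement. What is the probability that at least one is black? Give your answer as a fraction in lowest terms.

25/51

P(no black) = 13/18 × 12/17 = 156/306 = 26/51.
P(at least one) = 1 − 26/51 = 25/51.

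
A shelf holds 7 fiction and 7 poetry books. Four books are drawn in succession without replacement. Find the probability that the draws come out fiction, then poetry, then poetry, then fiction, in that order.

21/286

Each draw changes the counts, so multiply the conditional probabilities along the sequence:
P = 7/14 × 7/13 × 6/12 × 6/11 = 1764/24024 = 21/286.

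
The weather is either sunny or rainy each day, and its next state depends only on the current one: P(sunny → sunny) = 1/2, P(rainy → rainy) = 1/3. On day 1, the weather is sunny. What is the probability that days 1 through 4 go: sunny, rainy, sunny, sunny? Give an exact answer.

Day 1 is given. For each transition, use the conditional probability from the current state:
P(rainy | sunny) = 1/2; P(sunny | rainy) = 2/3; P(sunny | sunny) = 1/2.
P = 1/2 × 2/3 × 1/2 = 2/12 = 1/6.

1/6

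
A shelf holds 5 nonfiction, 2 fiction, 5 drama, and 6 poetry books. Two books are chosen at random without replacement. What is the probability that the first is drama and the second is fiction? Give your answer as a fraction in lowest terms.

5/153

Chain rule:
P = 5/18 × 2/17 = 10/306 = 5/153.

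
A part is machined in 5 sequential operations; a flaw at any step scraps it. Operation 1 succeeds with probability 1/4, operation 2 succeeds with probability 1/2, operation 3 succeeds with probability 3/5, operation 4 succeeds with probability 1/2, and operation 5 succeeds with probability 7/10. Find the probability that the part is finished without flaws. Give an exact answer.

21/800

Each stage is reached only if all earlier stages succeed, so
P = 1/4 × 1/2 × 3/5 × 1/2 × 7/10 = 21/800.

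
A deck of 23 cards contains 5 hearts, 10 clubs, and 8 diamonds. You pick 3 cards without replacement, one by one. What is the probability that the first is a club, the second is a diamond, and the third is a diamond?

Each draw changes the counts, so multiply the conditional probabilities along the sequence:
P = 10/23 × 8/22 × 7/21 = 560/10626 = 40/759.

40/759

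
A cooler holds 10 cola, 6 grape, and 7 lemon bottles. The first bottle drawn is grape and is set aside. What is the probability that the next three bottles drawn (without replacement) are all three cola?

6/77

With the first bottle removed, 10 cola remain out of 22.
P = 10/22 × 9/21 × 8/20 = 720/9240 = 6/77.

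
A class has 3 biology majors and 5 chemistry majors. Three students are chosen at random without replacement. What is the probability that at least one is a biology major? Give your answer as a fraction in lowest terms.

23/28

P(no biology majors) = 5/8 × 4/7 × 3/6 = 60/336 = 5/28.
P(at least one) = 1 − 5/28 = 23/28.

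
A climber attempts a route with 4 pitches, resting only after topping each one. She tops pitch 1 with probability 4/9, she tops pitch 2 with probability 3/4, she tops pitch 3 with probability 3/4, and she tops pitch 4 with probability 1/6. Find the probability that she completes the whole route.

1/24

Each stage is reached only if all earlier stages succeed, so
P = 4/9 × 3/4 × 3/4 × 1/6 = 36/864 = 1/24.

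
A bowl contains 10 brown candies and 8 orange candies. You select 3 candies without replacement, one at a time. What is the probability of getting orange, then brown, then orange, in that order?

Multiply the probability of each draw given the previous ones:
P = 8/18 × 10/17 × 7/16 = 560/4896 = 35/306.

35/306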